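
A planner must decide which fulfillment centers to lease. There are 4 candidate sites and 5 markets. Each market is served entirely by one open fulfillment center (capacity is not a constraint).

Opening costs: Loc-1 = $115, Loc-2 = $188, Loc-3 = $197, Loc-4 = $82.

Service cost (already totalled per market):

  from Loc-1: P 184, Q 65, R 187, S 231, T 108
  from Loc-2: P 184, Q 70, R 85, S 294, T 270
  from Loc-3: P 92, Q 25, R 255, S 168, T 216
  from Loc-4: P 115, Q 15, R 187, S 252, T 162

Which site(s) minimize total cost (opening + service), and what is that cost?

For any fixed open set, each market goes to its cheapest open site; total = fixed + service.
{Loc-4}: P→Loc-4 115, Q→Loc-4 15, R→Loc-4 187, S→Loc-4 252, T→Loc-4 162. Service 731; fixed 82; total 813.
{Loc-1, Loc-4}: service 656 + fixed 197 = 853
{Loc-1}: service 775 + fixed 115 = 890
{Loc-1, Loc-2, Loc-3, Loc-4}: P→Loc-3 92, Q→Loc-4 15, R→Loc-2 85, S→Loc-3 168, T→Loc-1 108. Service 468; fixed 582; total 1050.
No other subset beats 813.

Open Loc-4 only; minimum total cost 813.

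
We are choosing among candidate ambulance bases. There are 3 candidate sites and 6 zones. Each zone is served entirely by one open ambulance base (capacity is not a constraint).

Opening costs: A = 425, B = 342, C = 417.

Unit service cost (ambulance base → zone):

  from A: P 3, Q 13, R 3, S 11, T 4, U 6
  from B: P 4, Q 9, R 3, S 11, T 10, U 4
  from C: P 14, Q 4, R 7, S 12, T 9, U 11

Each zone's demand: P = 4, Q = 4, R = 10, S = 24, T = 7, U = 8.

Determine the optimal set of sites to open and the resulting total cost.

For any fixed open set, each zone goes to its cheapest open site; total = fixed + service.
{B}: P→B 4·4=16, Q→B 9·4=36, R→B 3·10=30, S→B 11·24=264, T→B 10·7=70, U→B 4·8=32. Service 448; fixed 342; total 790.
{A}: P→A 3·4=12, Q→A 13·4=52, R→A 3·10=30, S→A 11·24=264, T→A 4·7=28, U→A 6·8=48. Service 434; fixed 425; total 859.
{C}: service 581 + fixed 417 = 998
{A, B, C}: P→A 3·4=12, Q→C 4·4=16, R→A 3·10=30, S→A 11·24=264, T→A 4·7=28, U→B 4·8=32. Service 382; fixed 1184; total 1566.
No other subset beats 790.

Open B only; minimum total cost 790.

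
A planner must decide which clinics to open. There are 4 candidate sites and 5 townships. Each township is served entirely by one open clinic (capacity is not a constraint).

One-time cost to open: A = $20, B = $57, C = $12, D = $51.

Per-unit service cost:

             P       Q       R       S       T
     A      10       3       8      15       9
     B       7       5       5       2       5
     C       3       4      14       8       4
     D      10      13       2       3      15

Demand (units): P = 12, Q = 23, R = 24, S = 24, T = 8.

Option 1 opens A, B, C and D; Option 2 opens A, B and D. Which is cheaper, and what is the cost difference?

Option 1: {A, B, C, D}: P→C 3·12=36, Q→A 3·23=69, R→D 2·24=48, S→B 2·24=48, T→C 4·8=32. Service 233; fixed 140; total 373.
Option 2: {A, B, D}: P→B 7·12=84, Q→A 3·23=69, R→D 2·24=48, S→B 2·24=48, T→B 5·8=40. Service 289; fixed 128; total 417.
Difference: |373 − 417| = 44.

Option 1 is cheaper by 44.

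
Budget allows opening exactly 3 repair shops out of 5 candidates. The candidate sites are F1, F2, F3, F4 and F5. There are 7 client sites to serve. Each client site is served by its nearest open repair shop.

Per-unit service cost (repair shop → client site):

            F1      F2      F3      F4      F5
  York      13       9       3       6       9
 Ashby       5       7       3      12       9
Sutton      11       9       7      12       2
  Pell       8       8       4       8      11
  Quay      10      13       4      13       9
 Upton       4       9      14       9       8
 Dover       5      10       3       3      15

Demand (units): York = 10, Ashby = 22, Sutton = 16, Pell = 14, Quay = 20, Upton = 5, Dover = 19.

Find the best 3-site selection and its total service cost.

With exactly 3 open, each client site uses its cheapest among the chosen.
{F1, F3, F5}: York→F3 3·10=30, Ashby→F3 3·22=66, Sutton→F5 2·16=32, Pell→F3 4·14=56, Quay→F3 4·20=80, Upton→F1 4·5=20, Dover→F3 3·19=57. Service cost 341.
{F2, F3, F5}: service cost 361
{F3, F4, F5}: service cost 361
Among all 10 size-3 choices, {F1, F3, F5} is lowest.

Choose F1, F3 and F5; total service cost 341.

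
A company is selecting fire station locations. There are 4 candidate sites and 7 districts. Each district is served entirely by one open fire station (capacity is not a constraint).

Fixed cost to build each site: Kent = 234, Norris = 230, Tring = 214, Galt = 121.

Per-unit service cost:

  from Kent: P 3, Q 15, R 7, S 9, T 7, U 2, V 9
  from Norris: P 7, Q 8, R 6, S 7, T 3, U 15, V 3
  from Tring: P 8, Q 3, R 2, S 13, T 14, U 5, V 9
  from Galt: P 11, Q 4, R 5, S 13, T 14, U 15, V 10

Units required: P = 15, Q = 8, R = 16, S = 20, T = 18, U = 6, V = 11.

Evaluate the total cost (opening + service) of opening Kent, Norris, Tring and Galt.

Each district is assigned to its cheapest site among the open ones.
{Kent, Norris, Tring, Galt}: P→Kent 3·15=45, Q→Tring 3·8=24, R→Tring 2·16=32, S→Norris 7·20=140, T→Norris 3·18=54, U→Kent 2·6=12, V→Norris 3·11=33. Service 340; fixed 799; total 1139.

Total cost: 1139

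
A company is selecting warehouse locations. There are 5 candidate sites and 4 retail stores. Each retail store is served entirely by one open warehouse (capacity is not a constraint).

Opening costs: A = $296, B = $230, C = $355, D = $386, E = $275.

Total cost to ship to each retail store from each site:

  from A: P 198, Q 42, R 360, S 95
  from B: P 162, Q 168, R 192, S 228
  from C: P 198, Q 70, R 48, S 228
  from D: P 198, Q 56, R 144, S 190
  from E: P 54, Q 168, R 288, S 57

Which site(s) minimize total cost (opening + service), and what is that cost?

Open E only; minimum total cost 842.

For any fixed open set, each retail store goes to its cheapest open site; total = fixed + service.
{E}: P→E 54, Q→E 168, R→E 288, S→E 57. Service 567; fixed 275; total 842.
{C, E}: P→E 54, Q→C 70, R→C 48, S→E 57. Service 229; fixed 630; total 859.
{C}: service 544 + fixed 355 = 899
{A, B, C, D, E}: P→E 54, Q→A 42, R→C 48, S→E 57. Service 201; fixed 1542; total 1743.
No other subset beats 842.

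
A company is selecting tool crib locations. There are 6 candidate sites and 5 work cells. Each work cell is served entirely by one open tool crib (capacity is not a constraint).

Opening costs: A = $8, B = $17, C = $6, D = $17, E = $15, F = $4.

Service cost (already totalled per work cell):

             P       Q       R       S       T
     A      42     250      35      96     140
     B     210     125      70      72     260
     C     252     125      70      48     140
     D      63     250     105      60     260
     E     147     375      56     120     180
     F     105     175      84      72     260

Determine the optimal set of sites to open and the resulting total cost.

For any fixed open set, each work cell goes to its cheapest open site; total = fixed + service.
{A, C}: P→A 42, Q→C 125, R→A 35, S→C 48, T→A 140. Service 390; fixed 14; total 404.
{A, C, F}: service 390 + fixed 18 = 408
{A, C, E}: P→A 42, Q→C 125, R→A 35, S→C 48, T→A 140. Service 390; fixed 29; total 419.
{A, B, C, D, E, F}: P→A 42, Q→B 125, R→A 35, S→C 48, T→A 140. Service 390; fixed 67; total 457.
No other subset beats 404.

Open A and C; minimum total cost 404.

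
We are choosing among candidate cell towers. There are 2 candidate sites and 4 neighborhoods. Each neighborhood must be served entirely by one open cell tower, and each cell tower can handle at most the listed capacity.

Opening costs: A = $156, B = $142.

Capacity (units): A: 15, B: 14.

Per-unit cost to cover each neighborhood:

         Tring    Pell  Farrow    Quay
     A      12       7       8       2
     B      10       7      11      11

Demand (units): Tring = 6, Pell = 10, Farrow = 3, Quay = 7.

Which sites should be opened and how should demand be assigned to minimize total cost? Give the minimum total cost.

Open {A, B}: Tring→A 12·6=72, Pell→B 7·10=70, Farrow→B 11·3=33, Quay→A 2·7=14.
Loads: A carries 13/15, B carries 13/14. Service 189; fixed 298; total 487.
Next best feasible plan costs 529.

Minimum total cost: 487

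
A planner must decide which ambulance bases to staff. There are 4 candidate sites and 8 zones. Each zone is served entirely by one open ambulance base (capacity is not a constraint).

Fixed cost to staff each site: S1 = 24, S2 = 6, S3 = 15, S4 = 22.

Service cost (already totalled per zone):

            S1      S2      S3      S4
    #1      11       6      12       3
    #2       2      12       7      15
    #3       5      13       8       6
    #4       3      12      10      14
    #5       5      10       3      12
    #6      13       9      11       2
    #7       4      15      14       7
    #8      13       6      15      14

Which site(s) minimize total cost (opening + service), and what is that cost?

For any fixed open set, each zone goes to its cheapest open site; total = fixed + service.
{S1, S2}: #1→S2 6, #2→S1 2, #3→S1 5, #4→S1 3, #5→S1 5, #6→S2 9, #7→S1 4, #8→S2 6. Service 40; fixed 30; total 70.
{S1}: service 56 + fixed 24 = 80
{S1, S2, S4}: #1→S4 3, #2→S1 2, #3→S1 5, #4→S1 3, #5→S1 5, #6→S4 2, #7→S1 4, #8→S2 6. Service 30; fixed 52; total 82.
{S1, S2, S3, S4}: #1→S4 3, #2→S1 2, #3→S1 5, #4→S1 3, #5→S3 3, #6→S4 2, #7→S1 4, #8→S2 6. Service 28; fixed 67; total 95.
(All 15 nonempty subsets were checked; S1 and S2 is lowest.)

Open S1 and S2; minimum total cost 70.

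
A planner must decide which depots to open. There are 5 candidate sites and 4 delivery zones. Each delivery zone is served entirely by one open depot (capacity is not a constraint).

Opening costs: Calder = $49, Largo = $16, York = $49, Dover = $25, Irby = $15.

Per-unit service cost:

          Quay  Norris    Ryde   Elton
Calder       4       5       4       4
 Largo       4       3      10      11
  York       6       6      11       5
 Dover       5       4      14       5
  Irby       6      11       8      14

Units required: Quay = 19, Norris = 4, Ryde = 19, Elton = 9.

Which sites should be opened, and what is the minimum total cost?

For any fixed open set, each delivery zone goes to its cheapest open site; total = fixed + service.
{Calder}: Quay→Calder 4·19=76, Norris→Calder 5·4=20, Ryde→Calder 4·19=76, Elton→Calder 4·9=36. Service 208; fixed 49; total 257.
{Calder, Largo}: service 200 + fixed 65 = 265
{Calder, Irby}: service 208 + fixed 64 = 272
{Calder, Largo, York, Dover, Irby}: Quay→Calder 4·19=76, Norris→Largo 3·4=12, Ryde→Calder 4·19=76, Elton→Calder 4·9=36. Service 200; fixed 154; total 354.
No other subset beats 257.

Open Calder only; minimum total cost 257.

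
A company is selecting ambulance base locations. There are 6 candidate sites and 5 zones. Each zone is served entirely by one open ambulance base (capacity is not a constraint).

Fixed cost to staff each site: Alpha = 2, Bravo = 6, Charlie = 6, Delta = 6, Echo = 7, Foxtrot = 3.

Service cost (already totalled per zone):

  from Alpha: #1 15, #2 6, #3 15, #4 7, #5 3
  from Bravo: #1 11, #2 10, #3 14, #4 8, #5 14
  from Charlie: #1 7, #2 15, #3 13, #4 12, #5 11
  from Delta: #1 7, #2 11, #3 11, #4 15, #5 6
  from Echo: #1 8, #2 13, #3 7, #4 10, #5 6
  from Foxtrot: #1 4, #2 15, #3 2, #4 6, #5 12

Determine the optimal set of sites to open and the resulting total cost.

For any fixed open set, each zone goes to its cheapest open site; total = fixed + service.
{Alpha, Foxtrot}: #1→Foxtrot 4, #2→Alpha 6, #3→Foxtrot 2, #4→Foxtrot 6, #5→Alpha 3. Service 21; fixed 5; total 26.
{Alpha, Bravo, Foxtrot}: #1→Foxtrot 4, #2→Alpha 6, #3→Foxtrot 2, #4→Foxtrot 6, #5→Alpha 3. Service 21; fixed 11; total 32.
{Alpha, Charlie, Foxtrot}: #1→Foxtrot 4, #2→Alpha 6, #3→Foxtrot 2, #4→Foxtrot 6, #5→Alpha 3. Service 21; fixed 11; total 32.
{Alpha, Bravo, Charlie, Delta, Echo, Foxtrot}: service 21 + fixed 30 = 51
No other subset beats 26.

Open Alpha and Foxtrot; minimum total cost 26.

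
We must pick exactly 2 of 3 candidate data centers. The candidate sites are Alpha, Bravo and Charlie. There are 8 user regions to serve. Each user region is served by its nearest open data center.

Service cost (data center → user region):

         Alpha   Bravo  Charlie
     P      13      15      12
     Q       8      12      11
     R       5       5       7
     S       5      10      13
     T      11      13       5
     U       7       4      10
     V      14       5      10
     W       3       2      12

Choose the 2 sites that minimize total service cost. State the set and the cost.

With exactly 2 open, each user region uses its cheapest among the chosen.
{Alpha, Bravo}: P→Alpha 13, Q→Alpha 8, R→Alpha 5, S→Alpha 5, T→Alpha 11, U→Bravo 4, V→Bravo 5, W→Bravo 2. Service cost 53.
{Bravo, Charlie}: service cost 54
{Alpha, Charlie}: service cost 55
Among all 3 size-2 choices, {Alpha, Bravo} is lowest.

Choose Alpha and Bravo; total service cost 53.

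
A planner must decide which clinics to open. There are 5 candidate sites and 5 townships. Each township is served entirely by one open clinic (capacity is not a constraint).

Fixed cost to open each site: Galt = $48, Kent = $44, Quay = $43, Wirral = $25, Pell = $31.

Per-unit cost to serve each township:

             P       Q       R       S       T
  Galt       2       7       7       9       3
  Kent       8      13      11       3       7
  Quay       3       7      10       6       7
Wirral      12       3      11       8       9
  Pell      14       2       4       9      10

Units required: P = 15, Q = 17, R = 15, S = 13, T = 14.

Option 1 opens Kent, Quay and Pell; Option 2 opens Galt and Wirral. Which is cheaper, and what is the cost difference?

Option 1: {Kent, Quay, Pell}: P→Quay 3·15=45, Q→Pell 2·17=34, R→Pell 4·15=60, S→Kent 3·13=39, T→Kent 7·14=98. Service 276; fixed 118; total 394.
Option 2: {Galt, Wirral}: P→Galt 2·15=30, Q→Wirral 3·17=51, R→Galt 7·15=105, S→Wirral 8·13=104, T→Galt 3·14=42. Service 332; fixed 73; total 405.
Difference: |394 − 405| = 11.

Option 1 is cheaper by 11.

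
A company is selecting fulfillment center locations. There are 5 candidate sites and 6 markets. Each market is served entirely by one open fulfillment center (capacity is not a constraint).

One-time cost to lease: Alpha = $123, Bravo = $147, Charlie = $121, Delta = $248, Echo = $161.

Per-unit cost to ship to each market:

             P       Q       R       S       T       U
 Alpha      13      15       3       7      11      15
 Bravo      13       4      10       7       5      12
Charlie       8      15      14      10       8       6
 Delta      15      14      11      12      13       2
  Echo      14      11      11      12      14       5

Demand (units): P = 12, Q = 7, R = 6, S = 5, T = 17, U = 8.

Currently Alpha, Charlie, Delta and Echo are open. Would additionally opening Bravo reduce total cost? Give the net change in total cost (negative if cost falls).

No — net change +47 (cost rises by 47).

Current service cost with {Alpha, Charlie, Delta, Echo}: 378.
Adding Bravo: each market re-picks its cheapest; new service cost 278, saving 100.
Extra fixed cost: 147. Net change = 147 − 100 = 47.
(Totals: 1031 → 1078.)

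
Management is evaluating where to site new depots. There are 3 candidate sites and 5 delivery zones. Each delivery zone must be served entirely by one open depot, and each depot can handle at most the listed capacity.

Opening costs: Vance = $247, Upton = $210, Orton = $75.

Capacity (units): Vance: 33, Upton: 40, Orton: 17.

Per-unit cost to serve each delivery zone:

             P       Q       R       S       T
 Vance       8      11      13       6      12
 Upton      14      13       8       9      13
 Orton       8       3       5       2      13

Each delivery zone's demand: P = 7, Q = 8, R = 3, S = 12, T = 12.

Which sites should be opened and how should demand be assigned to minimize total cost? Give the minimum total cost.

Open {Vance, Orton}: P→Vance 8·7=56, Q→Orton 3·8=24, R→Orton 5·3=15, S→Vance 6·12=72, T→Vance 12·12=144.
Loads: Vance carries 31/33, Orton carries 11/17. Service 311; fixed 322; total 633.
Next best feasible plan costs 649.

Minimum total cost: 633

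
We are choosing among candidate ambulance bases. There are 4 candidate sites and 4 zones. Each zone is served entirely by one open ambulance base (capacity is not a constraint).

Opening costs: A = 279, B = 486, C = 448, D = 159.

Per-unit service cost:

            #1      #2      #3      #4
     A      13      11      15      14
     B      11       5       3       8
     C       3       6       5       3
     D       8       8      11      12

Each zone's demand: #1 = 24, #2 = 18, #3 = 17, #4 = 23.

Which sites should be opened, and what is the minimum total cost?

For any fixed open set, each zone goes to its cheapest open site; total = fixed + service.
{C}: #1→C 3·24=72, #2→C 6·18=108, #3→C 5·17=85, #4→C 3·23=69. Service 334; fixed 448; total 782.
{C, D}: service 334 + fixed 607 = 941
{D}: service 799 + fixed 159 = 958
{A, B, C, D}: #1→C 3·24=72, #2→B 5·18=90, #3→B 3·17=51, #4→C 3·23=69. Service 282; fixed 1372; total 1654.
No other subset beats 782.

Open C only; minimum total cost 782.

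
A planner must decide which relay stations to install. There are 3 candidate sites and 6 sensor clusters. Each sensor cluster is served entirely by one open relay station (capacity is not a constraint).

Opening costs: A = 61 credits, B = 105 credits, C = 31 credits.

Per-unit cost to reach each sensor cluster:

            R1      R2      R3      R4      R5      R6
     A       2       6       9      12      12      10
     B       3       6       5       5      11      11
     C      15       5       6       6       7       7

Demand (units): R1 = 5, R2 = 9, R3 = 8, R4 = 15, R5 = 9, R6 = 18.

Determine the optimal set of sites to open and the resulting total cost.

For any fixed open set, each sensor cluster goes to its cheapest open site; total = fixed + service.
{A, C}: R1→A 2·5=10, R2→C 5·9=45, R3→C 6·8=48, R4→C 6·15=90, R5→C 7·9=63, R6→C 7·18=126. Service 382; fixed 92; total 474.
{C}: service 447 + fixed 31 = 478
{B, C}: service 364 + fixed 136 = 500
{A, B, C}: service 359 + fixed 197 = 556
No other subset beats 474.

Open A and C; minimum total cost 474.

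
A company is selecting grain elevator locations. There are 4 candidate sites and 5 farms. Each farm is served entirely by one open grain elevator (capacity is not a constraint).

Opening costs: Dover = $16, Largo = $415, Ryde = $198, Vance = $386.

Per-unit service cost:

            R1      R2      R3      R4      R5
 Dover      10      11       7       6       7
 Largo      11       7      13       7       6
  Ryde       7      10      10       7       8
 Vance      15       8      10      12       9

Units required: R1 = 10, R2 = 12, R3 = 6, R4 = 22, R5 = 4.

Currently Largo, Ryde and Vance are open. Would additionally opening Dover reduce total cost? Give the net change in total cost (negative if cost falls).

Yes — net change −24 (cost falls by 24).

Current service cost with {Largo, Ryde, Vance}: 392.
Adding Dover: each farm re-picks its cheapest; new service cost 352, saving 40.
Extra fixed cost: 16. Net change = 16 − 40 = -24.
(Totals: 1391 → 1367.)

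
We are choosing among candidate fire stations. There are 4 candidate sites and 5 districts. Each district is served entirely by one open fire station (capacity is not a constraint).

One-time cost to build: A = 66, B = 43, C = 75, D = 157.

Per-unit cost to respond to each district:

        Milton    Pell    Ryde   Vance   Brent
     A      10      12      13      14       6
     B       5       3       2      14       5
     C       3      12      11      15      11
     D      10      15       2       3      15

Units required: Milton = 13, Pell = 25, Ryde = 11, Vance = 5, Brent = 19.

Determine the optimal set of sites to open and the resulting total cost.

For any fixed open set, each district goes to its cheapest open site; total = fixed + service.
{B}: Milton→B 5·13=65, Pell→B 3·25=75, Ryde→B 2·11=22, Vance→B 14·5=70, Brent→B 5·19=95. Service 327; fixed 43; total 370.
{B, C}: Milton→C 3·13=39, Pell→B 3·25=75, Ryde→B 2·11=22, Vance→B 14·5=70, Brent→B 5·19=95. Service 301; fixed 118; total 419.
{A, B}: Milton→B 5·13=65, Pell→B 3·25=75, Ryde→B 2·11=22, Vance→A 14·5=70, Brent→B 5·19=95. Service 327; fixed 109; total 436.
{A, B, C, D}: service 246 + fixed 341 = 587
No other subset beats 370.

Open B only; minimum total cost 370.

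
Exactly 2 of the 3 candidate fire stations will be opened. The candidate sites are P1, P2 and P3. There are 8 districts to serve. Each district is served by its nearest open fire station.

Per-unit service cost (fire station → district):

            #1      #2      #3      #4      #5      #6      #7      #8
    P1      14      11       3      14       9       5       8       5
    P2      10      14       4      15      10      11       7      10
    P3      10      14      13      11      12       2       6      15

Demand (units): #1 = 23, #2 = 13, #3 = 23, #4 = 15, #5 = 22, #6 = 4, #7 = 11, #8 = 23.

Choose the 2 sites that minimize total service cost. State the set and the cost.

Choose P1 and P3; total service cost 994.

With exactly 2 open, each district uses its cheapest among the chosen.
{P1, P3}: #1→P3 10·23=230, #2→P1 11·13=143, #3→P1 3·23=69, #4→P3 11·15=165, #5→P1 9·22=198, #6→P3 2·4=8, #7→P3 6·11=66, #8→P1 5·23=115. Service cost 994.
{P1, P2}: service cost 1062
{P2, P3}: service cost 1193
Among all 3 size-2 choices, {P1, P3} is lowest.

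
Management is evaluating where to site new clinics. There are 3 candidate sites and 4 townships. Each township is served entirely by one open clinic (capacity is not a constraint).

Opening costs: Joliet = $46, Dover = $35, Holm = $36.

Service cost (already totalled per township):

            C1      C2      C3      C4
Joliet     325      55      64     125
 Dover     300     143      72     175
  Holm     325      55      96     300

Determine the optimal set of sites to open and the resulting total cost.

Open Joliet only; minimum total cost 615.

For any fixed open set, each township goes to its cheapest open site; total = fixed + service.
{Joliet}: C1→Joliet 325, C2→Joliet 55, C3→Joliet 64, C4→Joliet 125. Service 569; fixed 46; total 615.
{Joliet, Dover}: service 544 + fixed 81 = 625
{Joliet, Holm}: service 569 + fixed 82 = 651
{Joliet, Dover, Holm}: service 544 + fixed 117 = 661
(All 7 nonempty subsets were checked; Joliet only is lowest.)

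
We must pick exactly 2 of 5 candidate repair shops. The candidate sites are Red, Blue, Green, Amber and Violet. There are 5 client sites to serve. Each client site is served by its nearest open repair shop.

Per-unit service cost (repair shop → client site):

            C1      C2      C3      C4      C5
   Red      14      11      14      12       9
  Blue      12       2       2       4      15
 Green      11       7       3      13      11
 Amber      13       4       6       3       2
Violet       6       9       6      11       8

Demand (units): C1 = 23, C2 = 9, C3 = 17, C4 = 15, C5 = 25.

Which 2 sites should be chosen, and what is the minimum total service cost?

With exactly 2 open, each client site uses its cheapest among the chosen.
{Amber, Violet}: C1→Violet 6·23=138, C2→Amber 4·9=36, C3→Amber 6·17=102, C4→Amber 3·15=45, C5→Amber 2·25=50. Service cost 371.
{Blue, Amber}: service cost 423
{Green, Amber}: service cost 435
Among all 10 size-2 choices, {Amber, Violet} is lowest.

Choose Amber and Violet; total service cost 371.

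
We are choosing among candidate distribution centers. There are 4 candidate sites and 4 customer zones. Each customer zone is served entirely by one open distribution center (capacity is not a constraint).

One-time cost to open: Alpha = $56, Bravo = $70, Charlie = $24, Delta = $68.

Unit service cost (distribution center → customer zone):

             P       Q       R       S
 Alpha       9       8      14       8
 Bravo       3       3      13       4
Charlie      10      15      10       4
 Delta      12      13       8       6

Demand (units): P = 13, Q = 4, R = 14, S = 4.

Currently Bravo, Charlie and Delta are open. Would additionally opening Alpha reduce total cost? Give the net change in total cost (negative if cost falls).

Current service cost with {Bravo, Charlie, Delta}: 179.
Adding Alpha: each customer zone re-picks its cheapest; new service cost 179, saving 0.
Extra fixed cost: 56. Net change = 56 − 0 = 56.
(Totals: 341 → 397.)

No — net change +56 (cost rises by 56).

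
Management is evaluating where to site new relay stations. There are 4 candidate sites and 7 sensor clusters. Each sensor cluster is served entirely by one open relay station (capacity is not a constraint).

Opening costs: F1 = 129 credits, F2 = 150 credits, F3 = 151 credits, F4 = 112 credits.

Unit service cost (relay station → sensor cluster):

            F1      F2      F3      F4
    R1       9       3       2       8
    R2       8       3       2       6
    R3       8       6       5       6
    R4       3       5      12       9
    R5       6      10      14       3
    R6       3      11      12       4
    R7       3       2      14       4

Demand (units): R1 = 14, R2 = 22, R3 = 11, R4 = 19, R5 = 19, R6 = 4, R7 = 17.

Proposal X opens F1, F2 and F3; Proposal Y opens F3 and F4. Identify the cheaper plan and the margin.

Proposal Y is cheaper by 72.

Proposal X: {F1, F2, F3}: R1→F3 2·14=28, R2→F3 2·22=44, R3→F3 5·11=55, R4→F1 3·19=57, R5→F1 6·19=114, R6→F1 3·4=12, R7→F2 2·17=34. Service 344; fixed 430; total 774.
Proposal Y: {F3, F4}: R1→F3 2·14=28, R2→F3 2·22=44, R3→F3 5·11=55, R4→F4 9·19=171, R5→F4 3·19=57, R6→F4 4·4=16, R7→F4 4·17=68. Service 439; fixed 263; total 702.
Difference: |774 − 702| = 72.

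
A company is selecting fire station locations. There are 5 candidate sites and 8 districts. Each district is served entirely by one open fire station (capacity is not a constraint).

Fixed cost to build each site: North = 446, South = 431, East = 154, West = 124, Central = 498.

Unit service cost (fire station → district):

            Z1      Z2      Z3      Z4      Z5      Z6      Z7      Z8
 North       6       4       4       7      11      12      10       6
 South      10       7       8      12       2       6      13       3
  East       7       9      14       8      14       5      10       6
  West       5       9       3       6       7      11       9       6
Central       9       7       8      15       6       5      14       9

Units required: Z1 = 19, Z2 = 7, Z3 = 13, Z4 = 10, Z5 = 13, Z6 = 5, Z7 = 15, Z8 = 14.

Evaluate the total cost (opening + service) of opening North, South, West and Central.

Total cost: 1949

Each district is assigned to its cheapest site among the open ones.
{North, South, West, Central}: Z1→West 5·19=95, Z2→North 4·7=28, Z3→West 3·13=39, Z4→West 6·10=60, Z5→South 2·13=26, Z6→Central 5·5=25, Z7→West 9·15=135, Z8→South 3·14=42. Service 450; fixed 1499; total 1949.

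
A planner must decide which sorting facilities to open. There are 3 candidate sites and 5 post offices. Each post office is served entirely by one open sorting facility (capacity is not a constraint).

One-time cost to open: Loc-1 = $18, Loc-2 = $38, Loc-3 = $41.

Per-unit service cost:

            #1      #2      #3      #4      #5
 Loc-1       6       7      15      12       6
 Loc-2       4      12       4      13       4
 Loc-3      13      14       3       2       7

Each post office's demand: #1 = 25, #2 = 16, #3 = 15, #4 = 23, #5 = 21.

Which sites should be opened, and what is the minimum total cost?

Open Loc-1, Loc-2 and Loc-3; minimum total cost 484.

For any fixed open set, each post office goes to its cheapest open site; total = fixed + service.
{Loc-1, Loc-2, Loc-3}: #1→Loc-2 4·25=100, #2→Loc-1 7·16=112, #3→Loc-3 3·15=45, #4→Loc-3 2·23=46, #5→Loc-2 4·21=84. Service 387; fixed 97; total 484.
{Loc-1, Loc-3}: service 479 + fixed 59 = 538
{Loc-2, Loc-3}: service 467 + fixed 79 = 546
{Loc-1}: service 889 + fixed 18 = 907
(All 7 nonempty subsets were checked; Loc-1, Loc-2 and Loc-3 is lowest.)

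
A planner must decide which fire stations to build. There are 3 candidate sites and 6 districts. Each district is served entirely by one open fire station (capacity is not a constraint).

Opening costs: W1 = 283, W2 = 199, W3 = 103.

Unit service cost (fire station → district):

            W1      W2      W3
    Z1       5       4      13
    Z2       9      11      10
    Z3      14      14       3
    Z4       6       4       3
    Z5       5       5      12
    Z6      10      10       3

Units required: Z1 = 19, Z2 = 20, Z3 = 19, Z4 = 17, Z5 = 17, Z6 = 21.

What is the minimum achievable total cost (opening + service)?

For any fixed open set, each district goes to its cheapest open site; total = fixed + service.
{W2, W3}: Z1→W2 4·19=76, Z2→W3 10·20=200, Z3→W3 3·19=57, Z4→W3 3·17=51, Z5→W2 5·17=85, Z6→W3 3·21=63. Service 532; fixed 302; total 834.
{W1, W3}: Z1→W1 5·19=95, Z2→W1 9·20=180, Z3→W3 3·19=57, Z4→W3 3·17=51, Z5→W1 5·17=85, Z6→W3 3·21=63. Service 531; fixed 386; total 917.
{W3}: Z1→W3 13·19=247, Z2→W3 10·20=200, Z3→W3 3·19=57, Z4→W3 3·17=51, Z5→W3 12·17=204, Z6→W3 3·21=63. Service 822; fixed 103; total 925.
{W1, W2, W3}: service 512 + fixed 585 = 1097
No other subset beats 834.

Minimum total cost: 834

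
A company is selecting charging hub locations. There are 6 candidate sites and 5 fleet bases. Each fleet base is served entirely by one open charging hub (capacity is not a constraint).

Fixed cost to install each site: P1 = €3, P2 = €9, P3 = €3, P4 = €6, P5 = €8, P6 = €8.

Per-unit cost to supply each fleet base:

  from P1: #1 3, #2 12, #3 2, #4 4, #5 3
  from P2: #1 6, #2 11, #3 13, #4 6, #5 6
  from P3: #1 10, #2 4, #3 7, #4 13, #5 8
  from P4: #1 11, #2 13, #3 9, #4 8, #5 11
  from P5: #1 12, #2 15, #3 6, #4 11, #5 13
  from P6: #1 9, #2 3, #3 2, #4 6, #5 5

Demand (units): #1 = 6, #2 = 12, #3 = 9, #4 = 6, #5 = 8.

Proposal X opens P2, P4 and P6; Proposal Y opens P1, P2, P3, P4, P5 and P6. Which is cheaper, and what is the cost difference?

Proposal X: {P2, P4, P6}: #1→P2 6·6=36, #2→P6 3·12=36, #3→P6 2·9=18, #4→P2 6·6=36, #5→P6 5·8=40. Service 166; fixed 23; total 189.
Proposal Y: {P1, P2, P3, P4, P5, P6}: #1→P1 3·6=18, #2→P6 3·12=36, #3→P1 2·9=18, #4→P1 4·6=24, #5→P1 3·8=24. Service 120; fixed 37; total 157.
Difference: |189 − 157| = 32.

Proposal Y is cheaper by 32.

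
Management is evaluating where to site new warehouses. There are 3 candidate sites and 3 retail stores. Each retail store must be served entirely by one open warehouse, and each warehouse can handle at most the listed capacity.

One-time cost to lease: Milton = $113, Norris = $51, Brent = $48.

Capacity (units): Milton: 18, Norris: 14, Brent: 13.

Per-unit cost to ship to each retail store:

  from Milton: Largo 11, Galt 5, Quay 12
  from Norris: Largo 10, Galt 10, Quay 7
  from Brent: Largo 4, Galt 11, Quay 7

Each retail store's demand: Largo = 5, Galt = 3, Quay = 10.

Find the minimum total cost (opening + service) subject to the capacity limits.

Open {Norris, Brent}: Largo→Brent 4·5=20, Galt→Norris 10·3=30, Quay→Norris 7·10=70.
Loads: Norris carries 13/14, Brent carries 5/13. Service 120; fixed 99; total 219.
Next best feasible plan costs 222.

Minimum total cost: 219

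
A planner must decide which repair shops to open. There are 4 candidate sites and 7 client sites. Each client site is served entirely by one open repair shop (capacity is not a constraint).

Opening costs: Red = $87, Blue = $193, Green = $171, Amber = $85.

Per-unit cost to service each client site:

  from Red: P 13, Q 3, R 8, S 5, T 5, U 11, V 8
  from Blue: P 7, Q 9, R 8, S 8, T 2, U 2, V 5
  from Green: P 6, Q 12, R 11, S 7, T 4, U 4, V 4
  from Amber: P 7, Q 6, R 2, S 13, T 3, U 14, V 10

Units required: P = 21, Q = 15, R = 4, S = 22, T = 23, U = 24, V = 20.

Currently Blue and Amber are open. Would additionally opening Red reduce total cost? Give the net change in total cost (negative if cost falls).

Current service cost with {Blue, Amber}: 615.
Adding Red: each client site re-picks its cheapest; new service cost 504, saving 111.
Extra fixed cost: 87. Net change = 87 − 111 = -24.
(Totals: 893 → 869.)

Yes — net change −24 (cost falls by 24).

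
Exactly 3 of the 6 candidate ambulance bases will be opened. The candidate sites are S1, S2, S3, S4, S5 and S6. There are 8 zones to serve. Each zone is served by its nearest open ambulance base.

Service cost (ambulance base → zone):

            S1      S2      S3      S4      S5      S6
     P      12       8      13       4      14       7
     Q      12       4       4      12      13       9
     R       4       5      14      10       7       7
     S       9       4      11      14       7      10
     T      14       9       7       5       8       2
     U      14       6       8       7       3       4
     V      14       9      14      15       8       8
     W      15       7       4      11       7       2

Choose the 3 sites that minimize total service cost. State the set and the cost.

Choose S2, S4 and S6; total service cost 33.

With exactly 3 open, each zone uses its cheapest among the chosen.
{S2, S4, S6}: P→S4 4, Q→S2 4, R→S2 5, S→S2 4, T→S6 2, U→S6 4, V→S6 8, W→S6 2. Service cost 33.
{S1, S2, S6}: service cost 35
{S2, S5, S6}: service cost 35
Among all 20 size-3 choices, {S2, S4, S6} is lowest.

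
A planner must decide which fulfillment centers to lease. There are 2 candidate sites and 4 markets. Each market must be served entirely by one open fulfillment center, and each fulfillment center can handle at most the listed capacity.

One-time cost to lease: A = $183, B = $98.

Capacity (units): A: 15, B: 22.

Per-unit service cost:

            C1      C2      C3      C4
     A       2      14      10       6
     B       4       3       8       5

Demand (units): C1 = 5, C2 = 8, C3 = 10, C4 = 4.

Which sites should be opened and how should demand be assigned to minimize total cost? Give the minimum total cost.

Minimum total cost: 415

Open {A, B}: C1→A 2·5=10, C2→B 3·8=24, C3→B 8·10=80, C4→B 5·4=20.
Loads: A carries 5/15, B carries 22/22. Service 134; fixed 281; total 415.
Next best feasible plan costs 419.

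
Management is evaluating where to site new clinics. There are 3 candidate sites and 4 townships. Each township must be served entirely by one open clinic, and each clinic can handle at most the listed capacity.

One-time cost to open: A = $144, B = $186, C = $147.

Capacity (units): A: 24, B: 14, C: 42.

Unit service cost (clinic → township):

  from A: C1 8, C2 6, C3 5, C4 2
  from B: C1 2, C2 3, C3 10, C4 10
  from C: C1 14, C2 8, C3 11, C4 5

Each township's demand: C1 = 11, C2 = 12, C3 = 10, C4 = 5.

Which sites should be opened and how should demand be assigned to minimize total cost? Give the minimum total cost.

Open {C}: C1→C 14·11=154, C2→C 8·12=96, C3→C 11·10=110, C4→C 5·5=25.
Loads: C carries 38/42. Service 385; fixed 147; total 532.
Next best feasible plan costs 550.

Minimum total cost: 532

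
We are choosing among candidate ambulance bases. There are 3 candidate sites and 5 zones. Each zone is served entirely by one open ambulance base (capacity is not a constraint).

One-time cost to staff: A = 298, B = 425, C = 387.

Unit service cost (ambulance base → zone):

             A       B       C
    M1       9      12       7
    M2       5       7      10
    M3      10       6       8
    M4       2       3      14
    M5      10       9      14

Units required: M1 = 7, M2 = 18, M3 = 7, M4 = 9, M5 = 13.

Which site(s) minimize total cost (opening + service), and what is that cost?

For any fixed open set, each zone goes to its cheapest open site; total = fixed + service.
{A}: M1→A 9·7=63, M2→A 5·18=90, M3→A 10·7=70, M4→A 2·9=18, M5→A 10·13=130. Service 371; fixed 298; total 669.
{B}: service 396 + fixed 425 = 821
{C}: M1→C 7·7=49, M2→C 10·18=180, M3→C 8·7=56, M4→C 14·9=126, M5→C 14·13=182. Service 593; fixed 387; total 980.
{A, B, C}: M1→C 7·7=49, M2→A 5·18=90, M3→B 6·7=42, M4→A 2·9=18, M5→B 9·13=117. Service 316; fixed 1110; total 1426.
(All 7 nonempty subsets were checked; A only is lowest.)

Open A only; minimum total cost 669.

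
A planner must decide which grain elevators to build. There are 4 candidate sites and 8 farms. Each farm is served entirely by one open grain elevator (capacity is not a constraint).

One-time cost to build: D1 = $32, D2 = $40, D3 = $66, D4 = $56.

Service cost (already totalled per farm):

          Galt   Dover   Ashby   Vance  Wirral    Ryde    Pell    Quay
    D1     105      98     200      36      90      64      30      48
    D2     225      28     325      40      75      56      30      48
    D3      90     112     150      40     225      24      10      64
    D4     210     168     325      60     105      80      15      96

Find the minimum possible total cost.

For any fixed open set, each farm goes to its cheapest open site; total = fixed + service.
{D2, D3}: Galt→D3 90, Dover→D2 28, Ashby→D3 150, Vance→D2 40, Wirral→D2 75, Ryde→D3 24, Pell→D3 10, Quay→D2 48. Service 465; fixed 106; total 571.
{D1, D2, D3}: service 461 + fixed 138 = 599
{D2, D3, D4}: service 465 + fixed 162 = 627
{D1, D2, D3, D4}: service 461 + fixed 194 = 655
No other subset beats 571.

Minimum total cost: 571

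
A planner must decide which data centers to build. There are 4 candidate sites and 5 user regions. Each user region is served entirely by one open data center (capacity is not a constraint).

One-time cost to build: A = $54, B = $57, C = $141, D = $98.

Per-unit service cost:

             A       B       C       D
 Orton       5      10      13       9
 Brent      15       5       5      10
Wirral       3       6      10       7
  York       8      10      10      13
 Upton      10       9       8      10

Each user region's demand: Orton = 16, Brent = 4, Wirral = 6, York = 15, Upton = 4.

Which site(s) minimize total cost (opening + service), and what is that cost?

Open A only; minimum total cost 372.

For any fixed open set, each user region goes to its cheapest open site; total = fixed + service.
{A}: Orton→A 5·16=80, Brent→A 15·4=60, Wirral→A 3·6=18, York→A 8·15=120, Upton→A 10·4=40. Service 318; fixed 54; total 372.
{A, B}: service 274 + fixed 111 = 385
{A, D}: Orton→A 5·16=80, Brent→D 10·4=40, Wirral→A 3·6=18, York→A 8·15=120, Upton→A 10·4=40. Service 298; fixed 152; total 450.
{A, B, C, D}: Orton→A 5·16=80, Brent→B 5·4=20, Wirral→A 3·6=18, York→A 8·15=120, Upton→C 8·4=32. Service 270; fixed 350; total 620.
No other subset beats 372.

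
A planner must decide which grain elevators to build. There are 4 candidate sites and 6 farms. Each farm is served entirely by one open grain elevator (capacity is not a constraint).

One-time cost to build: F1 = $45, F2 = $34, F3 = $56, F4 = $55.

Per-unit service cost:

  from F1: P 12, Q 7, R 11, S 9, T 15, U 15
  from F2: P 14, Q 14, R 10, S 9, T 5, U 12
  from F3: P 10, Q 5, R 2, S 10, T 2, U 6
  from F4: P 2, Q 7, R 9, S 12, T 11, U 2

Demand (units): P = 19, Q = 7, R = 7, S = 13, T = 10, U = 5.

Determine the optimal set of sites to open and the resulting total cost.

For any fixed open set, each farm goes to its cheapest open site; total = fixed + service.
{F3, F4}: P→F4 2·19=38, Q→F3 5·7=35, R→F3 2·7=14, S→F3 10·13=130, T→F3 2·10=20, U→F4 2·5=10. Service 247; fixed 111; total 358.
{F2, F3, F4}: service 234 + fixed 145 = 379
{F1, F3, F4}: P→F4 2·19=38, Q→F3 5·7=35, R→F3 2·7=14, S→F1 9·13=117, T→F3 2·10=20, U→F4 2·5=10. Service 234; fixed 156; total 390.
{F1, F2, F3, F4}: P→F4 2·19=38, Q→F3 5·7=35, R→F3 2·7=14, S→F1 9·13=117, T→F3 2·10=20, U→F4 2·5=10. Service 234; fixed 190; total 424.
No other subset beats 358.

Open F3 and F4; minimum total cost 358.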